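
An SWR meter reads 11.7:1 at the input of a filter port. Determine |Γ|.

|Γ| = (S − 1)/(S + 1) = (11.7 − 1)/(11.7 + 1) = 10.7/12.7

|Γ| ≈ 0.843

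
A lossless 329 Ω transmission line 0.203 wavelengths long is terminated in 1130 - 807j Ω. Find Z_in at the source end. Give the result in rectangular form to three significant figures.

Z_in ≈ 63.6 − j49 Ω

βl = 2π × 0.203 = 73.1°
tan(βl) = tan(73.1°) = 3.29
Z_in = Z_0·(Z_L + jZ_0·tanβl)/(Z_0 + jZ_L·tanβl)
     = 329·(1130 + j275)/(2980 + j3710)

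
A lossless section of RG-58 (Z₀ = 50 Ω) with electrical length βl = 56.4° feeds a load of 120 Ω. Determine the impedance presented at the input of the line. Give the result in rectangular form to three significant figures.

tan(βl) = tan(56.4°) = 1.51
Z_in = Z_0·(Z_L + jZ_0·tanβl)/(Z_0 + jZ_L·tanβl)
     = 50·(120 + j75.3)/(50 + j181)

Z_in ≈ 27.9 − j25.5 Ω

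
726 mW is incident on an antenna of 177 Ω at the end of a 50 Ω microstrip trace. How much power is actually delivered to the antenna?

Γ = (177 − 50)/(177 + 50) = 0.559
|Γ|² = 0.313
P_refl = |Γ|²·P_inc = 227 mW, P_del = (1 − |Γ|²)·P_inc = 499 mW

P_delivered ≈ 499 mW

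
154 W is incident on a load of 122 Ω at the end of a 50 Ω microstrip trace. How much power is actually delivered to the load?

Γ = (122 − 50)/(122 + 50) = 0.419
|Γ|² = 0.175
P_refl = |Γ|²·P_inc = 27 W, P_del = (1 − |Γ|²)·P_inc = 127 W

P_delivered ≈ 127 W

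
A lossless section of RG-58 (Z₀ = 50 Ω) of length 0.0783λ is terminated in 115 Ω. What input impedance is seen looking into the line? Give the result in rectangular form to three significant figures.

Z_in ≈ 58.8 − j45.6 Ω

βl = 2π × 0.0783 = 28.2°
tan(βl) = tan(28.2°) = 0.536
Z_in = Z_0·(Z_L + jZ_0·tanβl)/(Z_0 + jZ_L·tanβl)
     = 50·(115 + j26.8)/(50 + j61.6)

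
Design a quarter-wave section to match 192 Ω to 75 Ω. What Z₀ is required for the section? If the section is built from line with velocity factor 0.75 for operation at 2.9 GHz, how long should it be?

Z_qwt = √(Z_0·R_L) = √(75 × 192) = √14400
λ = 0.75·c/f = 0.0776 m, so l = λ/4 = 0.0194 m

Z_qwt ≈ 120 Ω; length ≈ 1.94 cm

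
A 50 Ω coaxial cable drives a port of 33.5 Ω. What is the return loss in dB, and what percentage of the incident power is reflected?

RL ≈ 14.1 dB; 3.9% of incident power reflected

Γ = (33.5 − 50)/(33.5 + 50) = -0.198
RL = −20·log₁₀(0.198) = 14.1 dB
P_refl/P_inc = |Γ|² = 0.039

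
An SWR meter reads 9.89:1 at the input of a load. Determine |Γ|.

|Γ| ≈ 0.816

|Γ| = (S − 1)/(S + 1) = (9.89 − 1)/(9.89 + 1) = 8.89/10.9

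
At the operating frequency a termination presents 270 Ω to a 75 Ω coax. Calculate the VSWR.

VSWR ≈ 3.6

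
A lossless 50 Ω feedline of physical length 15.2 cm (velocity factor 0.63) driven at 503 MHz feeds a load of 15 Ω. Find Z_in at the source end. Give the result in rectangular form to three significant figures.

λ = v/f = 0.63·c / 503 MHz = 0.376 m
βl = 2π·l/λ = 2π × 0.405 = 146°
tan(βl) = tan(146°) = -0.684
Z_in = Z_0·(Z_L + jZ_0·tanβl)/(Z_0 + jZ_L·tanβl)
     = 50·(15 − j34.2)/(50 − j10.3)

Z_in ≈ 21.1 − j29.9 Ω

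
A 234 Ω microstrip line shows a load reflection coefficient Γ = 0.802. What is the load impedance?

Z_L = Z_0·(1 + Γ)/(1 − Γ) = 234·(1.8)/(0.198)

Z_L ≈ 2130 Ω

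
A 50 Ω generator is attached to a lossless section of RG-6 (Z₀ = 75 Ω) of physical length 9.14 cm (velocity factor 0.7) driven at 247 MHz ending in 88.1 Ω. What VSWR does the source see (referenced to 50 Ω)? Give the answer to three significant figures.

λ = v/f = 0.7·c / 247 MHz = 0.85 m
βl = 2π·l/λ = 2π × 0.108 = 38.7°
tan(βl) = 0.801
Z_in = Z_0·(Z_L + jZ_0·tanβl)/(Z_0 + jZ_L·tanβl) = 76.7 − j12.1 Ω
Γ_s = (Z_in − Z_s)/(Z_in + Z_s) = (26.7 − j12.1)/(127 − j12.1), |Γ_s| = 0.23
VSWR = (1 + |Γ_s|)/(1 − |Γ_s|)

VSWR ≈ 1.6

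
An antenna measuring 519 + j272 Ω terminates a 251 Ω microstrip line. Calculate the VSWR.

VSWR ≈ 2.76

Γ = (Z_L − Z_0)/(Z_L + Z_0) = (268 + j272)/(770 + j272)
|Γ| = 382/817 = 0.468
VSWR = (1 + |Γ|)/(1 − |Γ|) = 1.47/0.532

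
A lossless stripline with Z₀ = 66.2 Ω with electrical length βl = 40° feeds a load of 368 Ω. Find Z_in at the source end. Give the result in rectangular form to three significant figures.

Z_in ≈ 27.6 − j73 Ω

tan(βl) = tan(40°) = 0.839
Z_in = Z_0·(Z_L + jZ_0·tanβl)/(Z_0 + jZ_L·tanβl)
     = 66.2·(368 + j55.5)/(66.2 + j309)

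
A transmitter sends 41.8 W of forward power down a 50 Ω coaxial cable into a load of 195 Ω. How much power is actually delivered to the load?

Γ = (195 − 50)/(195 + 50) = 0.592
|Γ|² = 0.35
P_refl = |Γ|²·P_inc = 14.6 W, P_del = (1 − |Γ|²)·P_inc = 27.2 W

P_delivered ≈ 27.2 W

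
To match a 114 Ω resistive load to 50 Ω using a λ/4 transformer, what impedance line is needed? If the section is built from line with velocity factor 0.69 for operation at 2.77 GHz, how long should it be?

Z_qwt ≈ 75.5 Ω; length ≈ 1.87 cm

Z_qwt = √(Z_0·R_L) = √(50 × 114) = √5700
λ = 0.69·c/f = 0.0747 m, so l = λ/4 = 0.0187 m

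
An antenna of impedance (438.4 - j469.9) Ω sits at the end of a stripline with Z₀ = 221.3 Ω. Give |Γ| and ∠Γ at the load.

Γ = (Z_L − Z_0)/(Z_L + Z_0) = (217.1 − j469.9)/(659.7 − j469.9)
|Γ| = 518/810 = 0.639

Γ ≈ 0.639 ∠ -29.7°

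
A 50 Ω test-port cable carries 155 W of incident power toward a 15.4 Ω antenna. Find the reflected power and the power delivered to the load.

Γ = (15.4 − 50)/(15.4 + 50) = -0.529
|Γ|² = 0.28
P_refl = |Γ|²·P_inc = 43.4 W, P_del = (1 − |Γ|²)·P_inc = 112 W

P_reflected ≈ 43.4 W; P_delivered ≈ 112 W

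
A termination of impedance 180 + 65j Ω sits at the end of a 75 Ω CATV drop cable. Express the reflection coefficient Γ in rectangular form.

Γ ≈ 0.448 + j0.141

Γ = (Z_L − Z_0)/(Z_L + Z_0) = (105 + j65)/(255 + j65)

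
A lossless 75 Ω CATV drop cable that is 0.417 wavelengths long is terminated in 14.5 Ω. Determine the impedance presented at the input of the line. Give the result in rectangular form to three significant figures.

βl = 2π × 0.417 = 150°
tan(βl) = tan(150°) = -0.575
Z_in = Z_0·(Z_L + jZ_0·tanβl)/(Z_0 + jZ_L·tanβl)
     = 75·(14.5 − j43.1)/(75 − j8.33)

Z_in ≈ 19.1 − j41 Ω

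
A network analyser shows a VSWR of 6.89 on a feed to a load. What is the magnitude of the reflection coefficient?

|Γ| ≈ 0.747

|Γ| = (S − 1)/(S + 1) = (6.89 − 1)/(6.89 + 1) = 5.89/7.89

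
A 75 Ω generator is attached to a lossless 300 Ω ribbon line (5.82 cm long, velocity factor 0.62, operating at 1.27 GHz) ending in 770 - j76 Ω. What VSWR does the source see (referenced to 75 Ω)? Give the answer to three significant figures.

VSWR ≈ 7.71

λ = v/f = 0.62·c / 1.27 GHz = 0.146 m
βl = 2π·l/λ = 2π × 0.397 = 143°
tan(βl) = -0.752
Z_in = Z_0·(Z_L + jZ_0·tanβl)/(Z_0 + jZ_L·tanβl) = 275 + j284 Ω
Γ_s = (Z_in − Z_s)/(Z_in + Z_s) = (200 + j284)/(350 + j284), |Γ_s| = 0.77
VSWR = (1 + |Γ_s|)/(1 − |Γ_s|)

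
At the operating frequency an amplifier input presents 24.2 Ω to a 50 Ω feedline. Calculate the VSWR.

VSWR ≈ 2.07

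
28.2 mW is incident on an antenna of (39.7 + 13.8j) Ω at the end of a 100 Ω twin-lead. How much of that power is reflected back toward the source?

P_reflected ≈ 5.48 mW

|Γ| = |(-60.3 + j13.8)/(139.7 + j13.8)| = 0.441
|Γ|² = 0.194
P_refl = |Γ|²·P_inc = 5.48 mW, P_del = (1 − |Γ|²)·P_inc = 22.7 mW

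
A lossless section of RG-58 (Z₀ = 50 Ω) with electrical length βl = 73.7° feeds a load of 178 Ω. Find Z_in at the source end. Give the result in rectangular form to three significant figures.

tan(βl) = tan(73.7°) = 3.42
Z_in = Z_0·(Z_L + jZ_0·tanβl)/(Z_0 + jZ_L·tanβl)
     = 50·(178 + j171)/(50 + j609)

Z_in ≈ 15.1 − j13.4 Ω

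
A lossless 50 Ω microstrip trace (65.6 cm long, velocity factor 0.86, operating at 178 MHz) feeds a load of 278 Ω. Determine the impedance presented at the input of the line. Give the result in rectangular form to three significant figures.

Z_in ≈ 77.7 + j117 Ω

λ = v/f = 0.86·c / 178 MHz = 1.45 m
βl = 2π·l/λ = 2π × 0.453 = 163°
tan(βl) = tan(163°) = -0.307
Z_in = Z_0·(Z_L + jZ_0·tanβl)/(Z_0 + jZ_L·tanβl)
     = 50·(278 − j15.4)/(50 − j85.4)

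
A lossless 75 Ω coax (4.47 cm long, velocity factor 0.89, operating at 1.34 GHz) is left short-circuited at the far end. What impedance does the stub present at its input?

λ = v/f = 0.89·c / 1.34 GHz = 0.199 m
βl = 2π·l/λ = 2π × 0.224 = 80.8°
tan(βl) = 6.15
For a short-circuited stub, Z_in = jZ_0·tan(βl)

Z_in ≈ +j461 Ω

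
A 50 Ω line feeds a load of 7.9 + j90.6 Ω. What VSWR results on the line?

VSWR ≈ 27.2

Γ = (Z_L − Z_0)/(Z_L + Z_0) = (-42.1 + j90.6)/(57.9 + j90.6)
|Γ| = 99.9/108 = 0.929
VSWR = (1 + |Γ|)/(1 − |Γ|) = 1.93/0.0708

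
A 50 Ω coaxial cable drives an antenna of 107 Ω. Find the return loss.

RL ≈ 8.8 dB

Γ = (107 − 50)/(107 + 50) = 0.363
RL = −20·log₁₀|Γ| = −20·log₁₀(0.363)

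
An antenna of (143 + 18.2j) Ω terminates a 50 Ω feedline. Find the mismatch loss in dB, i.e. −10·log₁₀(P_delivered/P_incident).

mismatch loss ≈ 1.19 dB

Γ = (93 + j18.2)/(193 + j18.2), |Γ| = 0.489
|Γ|² = 0.239, so P_del/P_inc = 1 − |Γ|² = 0.761
ML = −10·log₁₀(1 − |Γ|²)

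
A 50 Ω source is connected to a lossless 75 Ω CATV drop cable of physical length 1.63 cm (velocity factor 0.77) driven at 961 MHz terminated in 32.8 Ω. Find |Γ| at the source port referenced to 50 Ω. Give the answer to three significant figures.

λ = v/f = 0.77·c / 961 MHz = 0.24 m
βl = 2π·l/λ = 2π × 0.0678 = 24.4°
tan(βl) = 0.454
Z_in = Z_0·(Z_L + jZ_0·tanβl)/(Z_0 + jZ_L·tanβl) = 38.1 + j26.5 Ω
Γ_s = (Z_in − Z_s)/(Z_in + Z_s) = (-11.9 + j26.5)/(88.1 + j26.5), |Γ_s| = 0.316

|Γ| ≈ 0.316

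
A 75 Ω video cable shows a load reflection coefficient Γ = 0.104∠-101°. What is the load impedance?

Z_L ≈ 70.6 − j14.6 Ω

Z_L = Z_0·(1 + Γ)/(1 − Γ) = 75·(0.98 − j0.102)/(1.02 + j0.102)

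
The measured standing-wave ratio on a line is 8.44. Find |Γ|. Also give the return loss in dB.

|Γ| ≈ 0.788; return loss ≈ 2.07 dB

|Γ| = (S − 1)/(S + 1) = (8.44 − 1)/(8.44 + 1) = 7.44/9.44
RL = −20·log₁₀|Γ| = −20·log₁₀(0.788)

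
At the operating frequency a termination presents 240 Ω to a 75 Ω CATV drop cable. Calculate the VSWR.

VSWR ≈ 3.2

For a purely resistive load, VSWR = R_L/Z_0 or Z_0/R_L (whichever > 1) = 240/75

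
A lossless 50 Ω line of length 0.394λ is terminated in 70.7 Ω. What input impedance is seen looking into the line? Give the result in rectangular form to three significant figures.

Z_in ≈ 51.2 + j17.6 Ω

βl = 2π × 0.394 = 142°
tan(βl) = tan(142°) = -0.786
Z_in = Z_0·(Z_L + jZ_0·tanβl)/(Z_0 + jZ_L·tanβl)
     = 50·(70.7 − j39.3)/(50 − j55.6)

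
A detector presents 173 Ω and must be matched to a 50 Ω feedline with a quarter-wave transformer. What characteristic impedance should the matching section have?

Z_qwt = √(Z_0·R_L) = √(50 × 173) = √8650

Z_qwt ≈ 93 Ω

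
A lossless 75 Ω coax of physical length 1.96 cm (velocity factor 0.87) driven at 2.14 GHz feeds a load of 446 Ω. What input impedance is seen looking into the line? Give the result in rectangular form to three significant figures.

Z_in ≈ 17.4 − j45.3 Ω

λ = v/f = 0.87·c / 2.14 GHz = 0.122 m
βl = 2π·l/λ = 2π × 0.161 = 57.9°
tan(βl) = tan(57.9°) = 1.59
Z_in = Z_0·(Z_L + jZ_0·tanβl)/(Z_0 + jZ_L·tanβl)
     = 75·(446 + j119)/(75 + j710)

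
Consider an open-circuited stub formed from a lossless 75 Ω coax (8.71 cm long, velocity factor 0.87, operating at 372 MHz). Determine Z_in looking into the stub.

λ = v/f = 0.87·c / 372 MHz = 0.702 m
βl = 2π·l/λ = 2π × 0.124 = 44.7°
tan(βl) = 0.989
For an open-circuited stub, Z_in = −jZ_0·cot(βl) = −jZ_0/tan(βl)

Z_in ≈ −j75.8 Ω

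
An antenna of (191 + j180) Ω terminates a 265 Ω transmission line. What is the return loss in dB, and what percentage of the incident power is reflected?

RL ≈ 8.02 dB; 15.8% of incident power reflected

Γ = (-74 + j180)/(456 + j180), |Γ| = 0.397
RL = −20·log₁₀(0.397) = 8.02 dB
P_refl/P_inc = |Γ|² = 0.158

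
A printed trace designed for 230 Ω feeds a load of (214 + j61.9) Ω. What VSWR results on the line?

VSWR ≈ 1.33

Γ = (Z_L − Z_0)/(Z_L + Z_0) = (-16 + j61.9)/(444 + j61.9)
|Γ| = 63.9/448 = 0.143
VSWR = (1 + |Γ|)/(1 − |Γ|) = 1.14/0.857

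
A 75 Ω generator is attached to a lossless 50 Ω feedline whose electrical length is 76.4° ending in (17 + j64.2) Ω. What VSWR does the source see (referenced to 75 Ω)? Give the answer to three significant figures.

VSWR ≈ 8.08

tan(βl) = 4.13
Z_in = Z_0·(Z_L + jZ_0·tanβl)/(Z_0 + jZ_L·tanβl) = 15 − j58 Ω
Γ_s = (Z_in − Z_s)/(Z_in + Z_s) = (-60 − j58)/(90 − j58), |Γ_s| = 0.78
VSWR = (1 + |Γ_s|)/(1 − |Γ_s|)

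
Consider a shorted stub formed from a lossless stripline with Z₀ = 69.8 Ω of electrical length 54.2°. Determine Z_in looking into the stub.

Z_in ≈ +j96.8 Ω

tan(βl) = 1.39
For a shorted stub, Z_in = jZ_0·tan(βl)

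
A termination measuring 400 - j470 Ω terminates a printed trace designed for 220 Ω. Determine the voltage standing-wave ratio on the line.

Γ = (Z_L − Z_0)/(Z_L + Z_0) = (180 − j470)/(620 − j470)
|Γ| = 503/778 = 0.647
VSWR = (1 + |Γ|)/(1 − |Γ|) = 1.65/0.353

VSWR ≈ 4.66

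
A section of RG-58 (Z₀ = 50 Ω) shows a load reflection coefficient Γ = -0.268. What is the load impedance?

Z_L = Z_0·(1 + Γ)/(1 − Γ) = 50·(0.732)/(1.27)

Z_L ≈ 28.9 Ω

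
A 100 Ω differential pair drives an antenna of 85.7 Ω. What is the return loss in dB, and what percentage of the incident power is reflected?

RL ≈ 22.3 dB; 0.593% of incident power reflected

Γ = (85.7 − 100)/(85.7 + 100) = -0.077
RL = −20·log₁₀(0.077) = 22.3 dB
P_refl/P_inc = |Γ|² = 0.00593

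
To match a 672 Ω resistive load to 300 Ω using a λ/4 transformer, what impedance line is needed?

Z_qwt = √(Z_0·R_L) = √(300 × 672) = √201600

Z_qwt ≈ 449 Ω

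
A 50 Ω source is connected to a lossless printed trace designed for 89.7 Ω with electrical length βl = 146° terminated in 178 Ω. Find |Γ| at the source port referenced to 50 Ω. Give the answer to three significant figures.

tan(βl) = -0.675
Z_in = Z_0·(Z_L + jZ_0·tanβl)/(Z_0 + jZ_L·tanβl) = 92.8 + j63.7 Ω
Γ_s = (Z_in − Z_s)/(Z_in + Z_s) = (42.8 + j63.7)/(143 + j63.7), |Γ_s| = 0.491

|Γ| ≈ 0.491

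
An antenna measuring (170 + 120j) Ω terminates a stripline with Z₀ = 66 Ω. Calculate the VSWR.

VSWR ≈ 4

Γ = (Z_L − Z_0)/(Z_L + Z_0) = (104 + j120)/(236 + j120)
|Γ| = 159/265 = 0.6
VSWR = (1 + |Γ|)/(1 − |Γ|) = 1.6/0.4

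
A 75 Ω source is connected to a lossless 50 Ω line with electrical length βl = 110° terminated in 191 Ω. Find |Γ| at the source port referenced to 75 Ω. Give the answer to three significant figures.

|Γ| ≈ 0.686

tan(βl) = -2.75
Z_in = Z_0·(Z_L + jZ_0·tanβl)/(Z_0 + jZ_L·tanβl) = 14.7 + j16.8 Ω
Γ_s = (Z_in − Z_s)/(Z_in + Z_s) = (-60.3 + j16.8)/(89.7 + j16.8), |Γ_s| = 0.686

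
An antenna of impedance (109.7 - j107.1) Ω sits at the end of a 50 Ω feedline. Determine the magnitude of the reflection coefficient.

Γ = (Z_L − Z_0)/(Z_L + Z_0) = (59.7 − j107.1)/(159.7 − j107.1)
|Γ| = 123/192

|Γ| ≈ 0.638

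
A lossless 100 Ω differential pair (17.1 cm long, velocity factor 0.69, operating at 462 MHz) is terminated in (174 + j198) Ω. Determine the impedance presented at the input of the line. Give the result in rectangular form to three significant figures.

λ = v/f = 0.69·c / 462 MHz = 0.448 m
βl = 2π·l/λ = 2π × 0.382 = 137°
tan(βl) = tan(137°) = -0.92
Z_in = Z_0·(Z_L + jZ_0·tanβl)/(Z_0 + jZ_L·tanβl)
     = 100·(174 + j106)/(282 − j160)

Z_in ≈ 30.5 + j54.9 Ω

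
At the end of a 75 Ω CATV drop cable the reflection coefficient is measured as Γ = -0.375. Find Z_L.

Z_L ≈ 34.1 Ω

Z_L = Z_0·(1 + Γ)/(1 − Γ) = 75·(0.625)/(1.38)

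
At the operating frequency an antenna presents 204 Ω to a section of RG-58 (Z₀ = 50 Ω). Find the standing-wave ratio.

VSWR ≈ 4.08

For a purely resistive load, VSWR = R_L/Z_0 or Z_0/R_L (whichever > 1) = 204/50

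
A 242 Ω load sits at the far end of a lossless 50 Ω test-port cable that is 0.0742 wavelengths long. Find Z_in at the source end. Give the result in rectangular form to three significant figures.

βl = 2π × 0.0742 = 26.7°
tan(βl) = tan(26.7°) = 0.503
Z_in = Z_0·(Z_L + jZ_0·tanβl)/(Z_0 + jZ_L·tanβl)
     = 50·(242 + j25.2)/(50 + j122)

Z_in ≈ 43.8 − j81.4 Ω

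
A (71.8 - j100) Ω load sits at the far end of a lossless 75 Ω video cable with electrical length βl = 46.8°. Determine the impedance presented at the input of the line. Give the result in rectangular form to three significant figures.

tan(βl) = tan(46.8°) = 1.06
Z_in = Z_0·(Z_L + jZ_0·tanβl)/(Z_0 + jZ_L·tanβl)
     = 75·(71.8 − j20.1)/(181 + j76.5)

Z_in ≈ 22.2 − j17.7 Ω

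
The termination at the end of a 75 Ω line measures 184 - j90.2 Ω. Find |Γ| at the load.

Γ = (Z_L − Z_0)/(Z_L + Z_0) = (109 − j90.2)/(259 − j90.2)
|Γ| = 141/274

|Γ| ≈ 0.516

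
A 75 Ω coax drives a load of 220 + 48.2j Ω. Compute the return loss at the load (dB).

Γ = (145 + j48.2)/(295 + j48.2), |Γ| = 0.511
RL = −20·log₁₀|Γ| = −20·log₁₀(0.511)

RL ≈ 5.83 dB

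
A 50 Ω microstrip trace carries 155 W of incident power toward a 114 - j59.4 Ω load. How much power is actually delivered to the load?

P_delivered ≈ 116 W

|Γ| = |(64 − j59.4)/(164 − j59.4)| = 0.501
|Γ|² = 0.251
P_refl = |Γ|²·P_inc = 38.8 W, P_del = (1 − |Γ|²)·P_inc = 116 W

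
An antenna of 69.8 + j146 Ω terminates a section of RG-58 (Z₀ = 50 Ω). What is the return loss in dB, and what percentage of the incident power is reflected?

Γ = (19.8 + j146)/(119.8 + j146), |Γ| = 0.78
RL = −20·log₁₀(0.78) = 2.16 dB
P_refl/P_inc = |Γ|² = 0.609

RL ≈ 2.16 dB; 60.9% of incident power reflected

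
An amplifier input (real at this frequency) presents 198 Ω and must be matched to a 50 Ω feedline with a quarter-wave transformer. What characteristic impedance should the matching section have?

Z_qwt = √(Z_0·R_L) = √(50 × 198) = √9900

Z_qwt ≈ 99.5 Ω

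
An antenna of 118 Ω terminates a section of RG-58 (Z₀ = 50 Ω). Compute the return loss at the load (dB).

Γ = (118 − 50)/(118 + 50) = 0.405
RL = −20·log₁₀|Γ| = −20·log₁₀(0.405)

RL ≈ 7.86 dB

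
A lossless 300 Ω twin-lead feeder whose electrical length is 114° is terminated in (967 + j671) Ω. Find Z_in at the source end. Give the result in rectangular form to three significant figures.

Z_in ≈ 65.9 + j78.7 Ω

tan(βl) = tan(114°) = -2.25
Z_in = Z_0·(Z_L + jZ_0·tanβl)/(Z_0 + jZ_L·tanβl)
     = 300·(967 − j2.81)/(1810 − j2170)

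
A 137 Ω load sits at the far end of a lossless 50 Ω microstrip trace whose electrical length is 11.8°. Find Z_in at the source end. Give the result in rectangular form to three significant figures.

Z_in ≈ 108 − j51.2 Ω

tan(βl) = tan(11.8°) = 0.209
Z_in = Z_0·(Z_L + jZ_0·tanβl)/(Z_0 + jZ_L·tanβl)
     = 50·(137 + j10.4)/(50 + j28.6)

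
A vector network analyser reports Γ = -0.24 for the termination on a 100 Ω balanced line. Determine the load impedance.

Z_L = Z_0·(1 + Γ)/(1 − Γ) = 100·(0.76)/(1.24)

Z_L ≈ 61.3 Ω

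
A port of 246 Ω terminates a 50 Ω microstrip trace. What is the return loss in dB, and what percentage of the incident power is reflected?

RL ≈ 3.58 dB; 43.8% of incident power reflected

Γ = (246 − 50)/(246 + 50) = 0.662
RL = −20·log₁₀(0.662) = 3.58 dB
P_refl/P_inc = |Γ|² = 0.438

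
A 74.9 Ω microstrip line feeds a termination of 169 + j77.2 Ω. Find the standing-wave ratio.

VSWR ≈ 2.82

Γ = (Z_L − Z_0)/(Z_L + Z_0) = (94.1 + j77.2)/(243.9 + j77.2)
|Γ| = 122/256 = 0.476
VSWR = (1 + |Γ|)/(1 − |Γ|) = 1.48/0.524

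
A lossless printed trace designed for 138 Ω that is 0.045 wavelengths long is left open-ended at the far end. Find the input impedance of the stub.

βl = 2π × 0.045 = 16.2°
tan(βl) = 0.291
For an open-ended stub, Z_in = −jZ_0·cot(βl) = −jZ_0/tan(βl)

Z_in ≈ −j475 Ω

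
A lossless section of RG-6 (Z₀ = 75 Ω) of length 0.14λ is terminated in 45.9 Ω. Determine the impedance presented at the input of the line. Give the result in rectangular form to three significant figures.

Z_in ≈ 73 + j36.6 Ω

βl = 2π × 0.14 = 50.4°
tan(βl) = tan(50.4°) = 1.21
Z_in = Z_0·(Z_L + jZ_0·tanβl)/(Z_0 + jZ_L·tanβl)
     = 75·(45.9 + j90.7)/(75 + j55.5)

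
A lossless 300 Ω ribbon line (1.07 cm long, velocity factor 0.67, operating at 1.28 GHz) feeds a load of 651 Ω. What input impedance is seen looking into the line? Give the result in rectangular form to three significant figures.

Z_in ≈ 397 − j256 Ω

λ = v/f = 0.67·c / 1.28 GHz = 0.157 m
βl = 2π·l/λ = 2π × 0.0681 = 24.5°
tan(βl) = tan(24.5°) = 0.456
Z_in = Z_0·(Z_L + jZ_0·tanβl)/(Z_0 + jZ_L·tanβl)
     = 300·(651 + j137)/(300 + j297)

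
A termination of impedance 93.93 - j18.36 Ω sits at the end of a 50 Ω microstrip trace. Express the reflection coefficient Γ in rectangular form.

Γ ≈ 0.316 − j0.0872

Γ = (Z_L − Z_0)/(Z_L + Z_0) = (43.93 − j18.36)/(143.9 − j18.36)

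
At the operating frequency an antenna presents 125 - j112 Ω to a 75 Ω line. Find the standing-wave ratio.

VSWR ≈ 3.3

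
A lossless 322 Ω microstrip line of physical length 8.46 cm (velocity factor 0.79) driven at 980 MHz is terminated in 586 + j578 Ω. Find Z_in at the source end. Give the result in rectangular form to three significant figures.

Z_in ≈ 92.5 + j105 Ω

λ = v/f = 0.79·c / 980 MHz = 0.242 m
βl = 2π·l/λ = 2π × 0.35 = 126°
tan(βl) = tan(126°) = -1.38
Z_in = Z_0·(Z_L + jZ_0·tanβl)/(Z_0 + jZ_L·tanβl)
     = 322·(586 + j134)/(1120 − j808)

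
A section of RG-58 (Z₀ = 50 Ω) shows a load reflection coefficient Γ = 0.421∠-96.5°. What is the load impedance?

Z_L ≈ 32.3 − j32.9 Ω

Z_L = Z_0·(1 + Γ)/(1 − Γ) = 50·(0.952 − j0.418)/(1.05 + j0.418)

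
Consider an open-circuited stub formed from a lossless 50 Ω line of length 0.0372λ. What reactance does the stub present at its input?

X_in ≈ -210 Ω (capacitive)

βl = 2π × 0.0372 = 13.4°
tan(βl) = 0.238
For an open-circuited stub, Z_in = −jZ_0·cot(βl) = −jZ_0/tan(βl)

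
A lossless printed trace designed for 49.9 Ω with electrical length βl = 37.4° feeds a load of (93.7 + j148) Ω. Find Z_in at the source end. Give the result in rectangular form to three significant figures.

tan(βl) = tan(37.4°) = 0.765
Z_in = Z_0·(Z_L + jZ_0·tanβl)/(Z_0 + jZ_L·tanβl)
     = 49.9·(93.7 + j186)/(-63.3 + j71.6)

Z_in ≈ 40.5 − j101 Ω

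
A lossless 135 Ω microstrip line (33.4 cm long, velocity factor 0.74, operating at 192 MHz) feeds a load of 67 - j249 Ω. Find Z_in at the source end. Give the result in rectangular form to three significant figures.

λ = v/f = 0.74·c / 192 MHz = 1.16 m
βl = 2π·l/λ = 2π × 0.289 = 104°
tan(βl) = tan(104°) = -4.01
Z_in = Z_0·(Z_L + jZ_0·tanβl)/(Z_0 + jZ_L·tanβl)
     = 135·(67 − j791)/(-864 − j269)

Z_in ≈ 25.5 + j116 Ω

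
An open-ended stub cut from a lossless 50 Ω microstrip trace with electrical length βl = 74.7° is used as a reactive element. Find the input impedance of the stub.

Z_in ≈ −j13.7 Ω

tan(βl) = 3.66
For an open-ended stub, Z_in = −jZ_0·cot(βl) = −jZ_0/tan(βl)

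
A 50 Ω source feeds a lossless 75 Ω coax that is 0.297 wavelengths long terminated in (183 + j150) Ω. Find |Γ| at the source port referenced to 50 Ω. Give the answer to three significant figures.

|Γ| ≈ 0.482

βl = 2π × 0.297 = 107°
tan(βl) = -3.29
Z_in = Z_0·(Z_L + jZ_0·tanβl)/(Z_0 + jZ_L·tanβl) = 17.8 + j6.05 Ω
Γ_s = (Z_in − Z_s)/(Z_in + Z_s) = (-32.2 + j6.05)/(67.8 + j6.05), |Γ_s| = 0.482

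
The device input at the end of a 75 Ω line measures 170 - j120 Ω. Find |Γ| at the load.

Γ = (Z_L − Z_0)/(Z_L + Z_0) = (95 − j120)/(245 − j120)
|Γ| = 153/273

|Γ| ≈ 0.561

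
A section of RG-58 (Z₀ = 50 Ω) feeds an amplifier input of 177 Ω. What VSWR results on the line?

VSWR ≈ 3.54

Γ = (177 − 50)/(177 + 50) = 0.559
VSWR = (1 + 0.559)/(1 − 0.559)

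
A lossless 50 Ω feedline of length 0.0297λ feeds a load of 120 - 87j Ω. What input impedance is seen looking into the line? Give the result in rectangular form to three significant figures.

βl = 2π × 0.0297 = 10.7°
tan(βl) = tan(10.7°) = 0.189
Z_in = Z_0·(Z_L + jZ_0·tanβl)/(Z_0 + jZ_L·tanβl)
     = 50·(120 − j77.6)/(66.4 + j22.7)

Z_in ≈ 63.1 − j79.9 Ω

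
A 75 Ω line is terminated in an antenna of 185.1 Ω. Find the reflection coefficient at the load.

Γ = (Z_L − Z_0)/(Z_L + Z_0) = (185.1 − 75)/(185.1 + 75) = 110.1/260.1

Γ = 0.423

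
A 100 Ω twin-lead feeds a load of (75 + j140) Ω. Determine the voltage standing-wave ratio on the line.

VSWR ≈ 4.47

Γ = (Z_L − Z_0)/(Z_L + Z_0) = (-25 + j140)/(175 + j140)
|Γ| = 142/224 = 0.635
VSWR = (1 + |Γ|)/(1 − |Γ|) = 1.63/0.365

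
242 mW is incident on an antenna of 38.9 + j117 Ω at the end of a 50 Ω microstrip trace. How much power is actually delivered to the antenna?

|Γ| = |(-11.1 + j117)/(88.9 + j117)| = 0.8
|Γ|² = 0.64
P_refl = |Γ|²·P_inc = 155 mW, P_del = (1 − |Γ|²)·P_inc = 87.2 mW

P_delivered ≈ 87.2 mW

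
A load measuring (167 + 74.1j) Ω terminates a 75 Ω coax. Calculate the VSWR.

Γ = (Z_L − Z_0)/(Z_L + Z_0) = (92 + j74.1)/(242 + j74.1)
|Γ| = 118/253 = 0.467
VSWR = (1 + |Γ|)/(1 − |Γ|) = 1.47/0.533

VSWR ≈ 2.75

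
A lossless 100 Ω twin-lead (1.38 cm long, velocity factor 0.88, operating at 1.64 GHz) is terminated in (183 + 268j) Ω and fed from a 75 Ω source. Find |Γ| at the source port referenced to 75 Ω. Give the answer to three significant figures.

λ = v/f = 0.88·c / 1.64 GHz = 0.161 m
βl = 2π·l/λ = 2π × 0.0857 = 30.9°
tan(βl) = 0.598
Z_in = Z_0·(Z_L + jZ_0·tanβl)/(Z_0 + jZ_L·tanβl) = 159 − j255 Ω
Γ_s = (Z_in − Z_s)/(Z_in + Z_s) = (84.4 − j255)/(234 − j255), |Γ_s| = 0.776

|Γ| ≈ 0.776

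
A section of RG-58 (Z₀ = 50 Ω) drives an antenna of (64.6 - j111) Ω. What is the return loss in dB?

RL ≈ 3.08 dB

Γ = (14.6 − j111)/(114.6 − j111), |Γ| = 0.702
RL = −20·log₁₀|Γ| = −20·log₁₀(0.702)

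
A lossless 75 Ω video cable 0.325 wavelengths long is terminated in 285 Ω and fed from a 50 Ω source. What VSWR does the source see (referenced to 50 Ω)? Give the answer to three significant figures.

βl = 2π × 0.325 = 117°
tan(βl) = -1.96
Z_in = Z_0·(Z_L + jZ_0·tanβl)/(Z_0 + jZ_L·tanβl) = 24.4 + j34.9 Ω
Γ_s = (Z_in − Z_s)/(Z_in + Z_s) = (-25.6 + j34.9)/(74.4 + j34.9), |Γ_s| = 0.527
VSWR = (1 + |Γ_s|)/(1 − |Γ_s|)

VSWR ≈ 3.23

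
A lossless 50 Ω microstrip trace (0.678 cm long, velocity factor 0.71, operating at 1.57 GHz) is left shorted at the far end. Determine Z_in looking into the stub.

λ = v/f = 0.71·c / 1.57 GHz = 0.136 m
βl = 2π·l/λ = 2π × 0.05 = 18°
tan(βl) = 0.325
For a shorted stub, Z_in = jZ_0·tan(βl)

Z_in ≈ +j16.2 Ω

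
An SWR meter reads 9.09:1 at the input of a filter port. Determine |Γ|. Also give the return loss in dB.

|Γ| ≈ 0.802; return loss ≈ 1.92 dB

|Γ| = (S − 1)/(S + 1) = (9.09 − 1)/(9.09 + 1) = 8.09/10.1
RL = −20·log₁₀|Γ| = −20·log₁₀(0.802)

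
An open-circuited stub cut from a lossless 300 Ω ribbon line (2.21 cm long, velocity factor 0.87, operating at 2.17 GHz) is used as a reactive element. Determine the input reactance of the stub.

λ = v/f = 0.87·c / 2.17 GHz = 0.12 m
βl = 2π·l/λ = 2π × 0.184 = 66.1°
tan(βl) = 2.26
For an open-circuited stub, Z_in = −jZ_0·cot(βl) = −jZ_0/tan(βl)

X_in ≈ -133 Ω (capacitive)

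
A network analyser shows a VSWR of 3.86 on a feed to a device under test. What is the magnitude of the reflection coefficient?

|Γ| ≈ 0.588

|Γ| = (S − 1)/(S + 1) = (3.86 − 1)/(3.86 + 1) = 2.86/4.86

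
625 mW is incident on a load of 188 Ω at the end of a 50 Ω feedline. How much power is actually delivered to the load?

P_delivered ≈ 415 mW

Γ = (188 − 50)/(188 + 50) = 0.58
|Γ|² = 0.336
P_refl = |Γ|²·P_inc = 210 mW, P_del = (1 − |Γ|²)·P_inc = 415 mW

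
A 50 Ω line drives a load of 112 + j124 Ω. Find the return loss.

RL ≈ 3.36 dB

Γ = (62 + j124)/(162 + j124), |Γ| = 0.68
RL = −20·log₁₀|Γ| = −20·log₁₀(0.68)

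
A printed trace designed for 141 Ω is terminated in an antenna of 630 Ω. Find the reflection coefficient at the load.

Γ = 0.634

Γ = (Z_L − Z_0)/(Z_L + Z_0) = (630 − 141)/(630 + 141) = 489/771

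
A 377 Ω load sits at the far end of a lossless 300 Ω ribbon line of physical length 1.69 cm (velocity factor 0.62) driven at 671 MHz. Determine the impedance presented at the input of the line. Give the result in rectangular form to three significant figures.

λ = v/f = 0.62·c / 671 MHz = 0.277 m
βl = 2π·l/λ = 2π × 0.061 = 21.9°
tan(βl) = tan(21.9°) = 0.403
Z_in = Z_0·(Z_L + jZ_0·tanβl)/(Z_0 + jZ_L·tanβl)
     = 300·(377 + j121)/(300 + j152)

Z_in ≈ 349 − j55.7 Ω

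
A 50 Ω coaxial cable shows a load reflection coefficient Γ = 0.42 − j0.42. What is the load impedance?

Z_L ≈ 63.1 − j81.9 Ω

Z_L = Z_0·(1 + Γ)/(1 − Γ) = 50·(1.42 − j0.42)/(0.58 + j0.42)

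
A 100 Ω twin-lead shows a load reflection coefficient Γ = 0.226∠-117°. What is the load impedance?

Z_L ≈ 75.5 − j32.1 Ω

Z_L = Z_0·(1 + Γ)/(1 − Γ) = 100·(0.897 − j0.201)/(1.1 + j0.201)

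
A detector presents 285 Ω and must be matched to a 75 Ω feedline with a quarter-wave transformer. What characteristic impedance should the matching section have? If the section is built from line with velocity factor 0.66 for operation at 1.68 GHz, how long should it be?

Z_qwt ≈ 146 Ω; length ≈ 2.95 cm

Z_qwt = √(Z_0·R_L) = √(75 × 285) = √21380
λ = 0.66·c/f = 0.118 m, so l = λ/4 = 0.0295 m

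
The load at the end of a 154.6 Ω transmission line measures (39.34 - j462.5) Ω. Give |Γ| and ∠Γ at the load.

Γ = (Z_L − Z_0)/(Z_L + Z_0) = (-115.3 − j462.5)/(193.9 − j462.5)
|Γ| = 477/502 = 0.95

Γ ≈ 0.95 ∠ -36.7°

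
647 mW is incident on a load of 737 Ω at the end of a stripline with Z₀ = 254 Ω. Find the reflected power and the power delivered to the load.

P_reflected ≈ 154 mW; P_delivered ≈ 493 mW

Γ = (737 − 254)/(737 + 254) = 0.487
|Γ|² = 0.238
P_refl = |Γ|²·P_inc = 154 mW, P_del = (1 − |Γ|²)·P_inc = 493 mW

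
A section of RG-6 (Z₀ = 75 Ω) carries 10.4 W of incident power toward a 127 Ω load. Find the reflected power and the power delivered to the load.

Γ = (127 − 75)/(127 + 75) = 0.257
|Γ|² = 0.0663
P_refl = |Γ|²·P_inc = 0.689 W, P_del = (1 − |Γ|²)·P_inc = 9.71 W

P_reflected ≈ 0.689 W; P_delivered ≈ 9.71 W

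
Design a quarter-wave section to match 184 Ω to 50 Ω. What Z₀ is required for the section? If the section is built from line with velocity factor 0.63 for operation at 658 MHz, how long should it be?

Z_qwt ≈ 95.9 Ω; length ≈ 7.18 cm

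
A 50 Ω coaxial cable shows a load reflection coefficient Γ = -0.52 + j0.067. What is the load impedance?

Z_L ≈ 15.7 + j2.89 Ω

Z_L = Z_0·(1 + Γ)/(1 − Γ) = 50·(0.48 + j0.067)/(1.52 − j0.067)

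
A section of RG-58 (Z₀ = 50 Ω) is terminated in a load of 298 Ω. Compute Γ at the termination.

Γ = (Z_L − Z_0)/(Z_L + Z_0) = (298 − 50)/(298 + 50) = 248/348

Γ = 0.713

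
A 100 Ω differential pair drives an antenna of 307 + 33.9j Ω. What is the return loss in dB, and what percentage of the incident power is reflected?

Γ = (207 + j33.9)/(407 + j33.9), |Γ| = 0.514
RL = −20·log₁₀(0.514) = 5.79 dB
P_refl/P_inc = |Γ|² = 0.264

RL ≈ 5.79 dB; 26.4% of incident power reflected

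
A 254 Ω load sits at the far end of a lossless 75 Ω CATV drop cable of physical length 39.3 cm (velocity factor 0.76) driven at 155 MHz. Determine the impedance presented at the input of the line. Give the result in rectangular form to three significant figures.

Z_in ≈ 22.4 + j7.41 Ω

λ = v/f = 0.76·c / 155 MHz = 1.47 m
βl = 2π·l/λ = 2π × 0.267 = 96.2°
tan(βl) = tan(96.2°) = -9.23
Z_in = Z_0·(Z_L + jZ_0·tanβl)/(Z_0 + jZ_L·tanβl)
     = 75·(254 − j692)/(75 − j2350)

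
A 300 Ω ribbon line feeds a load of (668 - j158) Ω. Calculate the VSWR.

VSWR ≈ 2.38

Γ = (Z_L − Z_0)/(Z_L + Z_0) = (368 − j158)/(968 − j158)
|Γ| = 400/981 = 0.408
VSWR = (1 + |Γ|)/(1 − |Γ|) = 1.41/0.592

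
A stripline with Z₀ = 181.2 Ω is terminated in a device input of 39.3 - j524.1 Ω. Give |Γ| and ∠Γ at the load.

Γ ≈ 0.955 ∠ -38°

Γ = (Z_L − Z_0)/(Z_L + Z_0) = (-141.9 − j524.1)/(220.5 − j524.1)
|Γ| = 543/569 = 0.955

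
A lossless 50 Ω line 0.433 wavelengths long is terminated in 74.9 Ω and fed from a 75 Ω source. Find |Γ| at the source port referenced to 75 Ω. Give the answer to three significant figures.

βl = 2π × 0.433 = 156°
tan(βl) = -0.448
Z_in = Z_0·(Z_L + jZ_0·tanβl)/(Z_0 + jZ_L·tanβl) = 62 + j19.2 Ω
Γ_s = (Z_in − Z_s)/(Z_in + Z_s) = (-13 + j19.2)/(137 + j19.2), |Γ_s| = 0.168

|Γ| ≈ 0.168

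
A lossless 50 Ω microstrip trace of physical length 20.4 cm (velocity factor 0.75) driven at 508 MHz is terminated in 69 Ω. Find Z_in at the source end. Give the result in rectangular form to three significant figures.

λ = v/f = 0.75·c / 508 MHz = 0.443 m
βl = 2π·l/λ = 2π × 0.461 = 166°
tan(βl) = tan(166°) = -0.253
Z_in = Z_0·(Z_L + jZ_0·tanβl)/(Z_0 + jZ_L·tanβl)
     = 50·(69 − j12.6)/(50 − j17.4)

Z_in ≈ 65.4 + j10.2 Ω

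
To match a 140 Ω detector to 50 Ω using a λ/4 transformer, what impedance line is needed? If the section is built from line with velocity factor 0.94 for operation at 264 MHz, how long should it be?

Z_qwt = √(Z_0·R_L) = √(50 × 140) = √7000
λ = 0.94·c/f = 1.07 m, so l = λ/4 = 0.267 m

Z_qwt ≈ 83.7 Ω; length ≈ 26.7 cm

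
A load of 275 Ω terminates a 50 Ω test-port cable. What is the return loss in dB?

RL ≈ 3.19 dB

Γ = (275 − 50)/(275 + 50) = 0.692
RL = −20·log₁₀|Γ| = −20·log₁₀(0.692)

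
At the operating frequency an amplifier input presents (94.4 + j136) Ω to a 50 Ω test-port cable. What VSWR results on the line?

VSWR ≈ 6.17

Γ = (Z_L − Z_0)/(Z_L + Z_0) = (44.4 + j136)/(144.4 + j136)
|Γ| = 143/198 = 0.721
VSWR = (1 + |Γ|)/(1 − |Γ|) = 1.72/0.279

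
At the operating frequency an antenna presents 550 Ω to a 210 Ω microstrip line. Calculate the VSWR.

VSWR ≈ 2.62

Γ = (550 − 210)/(550 + 210) = 0.447
VSWR = (1 + 0.447)/(1 − 0.447)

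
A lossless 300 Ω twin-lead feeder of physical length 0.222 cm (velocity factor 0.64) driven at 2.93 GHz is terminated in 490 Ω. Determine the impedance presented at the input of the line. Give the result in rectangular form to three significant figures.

Z_in ≈ 456 − j96.2 Ω

λ = v/f = 0.64·c / 2.93 GHz = 0.0655 m
βl = 2π·l/λ = 2π × 0.0339 = 12.2°
tan(βl) = tan(12.2°) = 0.216
Z_in = Z_0·(Z_L + jZ_0·tanβl)/(Z_0 + jZ_L·tanβl)
     = 300·(490 + j64.8)/(300 + j106)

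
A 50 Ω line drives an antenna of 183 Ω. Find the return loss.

Γ = (183 − 50)/(183 + 50) = 0.571
RL = −20·log₁₀|Γ| = −20·log₁₀(0.571)

RL ≈ 4.87 dB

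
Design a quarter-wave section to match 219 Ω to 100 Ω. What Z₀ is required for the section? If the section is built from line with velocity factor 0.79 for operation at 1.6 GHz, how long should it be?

Z_qwt = √(Z_0·R_L) = √(100 × 219) = √21900
λ = 0.79·c/f = 0.148 m, so l = λ/4 = 0.037 m

Z_qwt ≈ 148 Ω; length ≈ 3.7 cm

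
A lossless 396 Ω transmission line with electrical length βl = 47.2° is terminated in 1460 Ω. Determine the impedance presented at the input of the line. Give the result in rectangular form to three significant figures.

tan(βl) = tan(47.2°) = 1.08
Z_in = Z_0·(Z_L + jZ_0·tanβl)/(Z_0 + jZ_L·tanβl)
     = 396·(1460 + j428)/(396 + j1580)

Z_in ≈ 188 − j320 Ω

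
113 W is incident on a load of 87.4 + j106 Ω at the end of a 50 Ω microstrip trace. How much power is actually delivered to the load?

P_delivered ≈ 65.6 W

|Γ| = |(37.4 + j106)/(137.4 + j106)| = 0.648
|Γ|² = 0.42
P_refl = |Γ|²·P_inc = 47.4 W, P_del = (1 − |Γ|²)·P_inc = 65.6 W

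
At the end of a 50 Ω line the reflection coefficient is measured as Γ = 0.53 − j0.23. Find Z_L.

Z_L = Z_0·(1 + Γ)/(1 − Γ) = 50·(1.53 − j0.23)/(0.47 + j0.23)

Z_L ≈ 122 − j84 Ω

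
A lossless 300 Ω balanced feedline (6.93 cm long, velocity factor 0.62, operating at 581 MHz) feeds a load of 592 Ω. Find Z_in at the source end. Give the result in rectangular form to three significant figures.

λ = v/f = 0.62·c / 581 MHz = 0.32 m
βl = 2π·l/λ = 2π × 0.216 = 77.9°
tan(βl) = tan(77.9°) = 4.68
Z_in = Z_0·(Z_L + jZ_0·tanβl)/(Z_0 + jZ_L·tanβl)
     = 300·(592 + j1400)/(300 + j2770)

Z_in ≈ 157 − j47.1 Ω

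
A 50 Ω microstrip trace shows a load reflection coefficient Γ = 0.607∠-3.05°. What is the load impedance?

Z_L ≈ 202 − j20.7 Ω

Z_L = Z_0·(1 + Γ)/(1 − Γ) = 50·(1.61 − j0.0323)/(0.394 + j0.0323)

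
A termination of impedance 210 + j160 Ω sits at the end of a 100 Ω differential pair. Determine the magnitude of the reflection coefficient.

|Γ| ≈ 0.557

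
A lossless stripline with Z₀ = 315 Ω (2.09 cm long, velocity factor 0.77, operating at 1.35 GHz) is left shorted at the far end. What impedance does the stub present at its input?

λ = v/f = 0.77·c / 1.35 GHz = 0.171 m
βl = 2π·l/λ = 2π × 0.122 = 44°
tan(βl) = 0.965
For a shorted stub, Z_in = jZ_0·tan(βl)

Z_in ≈ +j304 Ω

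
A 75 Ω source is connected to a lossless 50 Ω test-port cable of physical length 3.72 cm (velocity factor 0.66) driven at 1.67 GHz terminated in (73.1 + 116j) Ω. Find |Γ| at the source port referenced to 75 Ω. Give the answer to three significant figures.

|Γ| ≈ 0.788

λ = v/f = 0.66·c / 1.67 GHz = 0.119 m
βl = 2π·l/λ = 2π × 0.314 = 113°
tan(βl) = -2.36
Z_in = Z_0·(Z_L + jZ_0·tanβl)/(Z_0 + jZ_L·tanβl) = 8.92 + j4.44 Ω
Γ_s = (Z_in − Z_s)/(Z_in + Z_s) = (-66.1 + j4.44)/(83.9 + j4.44), |Γ_s| = 0.788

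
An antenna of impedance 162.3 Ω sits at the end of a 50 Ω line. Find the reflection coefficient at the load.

Γ = 0.529

Γ = (Z_L − Z_0)/(Z_L + Z_0) = (162.3 − 50)/(162.3 + 50) = 112.3/212.3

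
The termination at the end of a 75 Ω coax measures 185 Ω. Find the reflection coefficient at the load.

Γ = 0.423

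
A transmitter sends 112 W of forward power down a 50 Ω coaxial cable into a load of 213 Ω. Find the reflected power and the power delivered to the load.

Γ = (213 − 50)/(213 + 50) = 0.62
|Γ|² = 0.384
P_refl = |Γ|²·P_inc = 43 W, P_del = (1 − |Γ|²)·P_inc = 69 W

P_reflected ≈ 43 W; P_delivered ≈ 69 W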